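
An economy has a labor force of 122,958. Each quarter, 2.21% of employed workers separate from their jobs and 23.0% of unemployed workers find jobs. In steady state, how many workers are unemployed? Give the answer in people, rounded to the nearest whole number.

About 10,779 are unemployed in steady state.

Steady-state unemployment rate u* = s/(s+f) = 2.21/(2.21+23.0) = 0.087664.
Unemployed = u* × labor force = 0.087664 × 122,958 ≈ 10,779.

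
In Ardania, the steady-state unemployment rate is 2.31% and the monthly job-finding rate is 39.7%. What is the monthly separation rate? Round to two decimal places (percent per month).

Separation rate ≈ 0.94% per month.

From u* = s/(s+f): s = u·f/(1−u).
s = 0.0231 × 39.7 / (1 − 0.0231) = 0.9171 / 0.9769 ≈ 0.94% per month.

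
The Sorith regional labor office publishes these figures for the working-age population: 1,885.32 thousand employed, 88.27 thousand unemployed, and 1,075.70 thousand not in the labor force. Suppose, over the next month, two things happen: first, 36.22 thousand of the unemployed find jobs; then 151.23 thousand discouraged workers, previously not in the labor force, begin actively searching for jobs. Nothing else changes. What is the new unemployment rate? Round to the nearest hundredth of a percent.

New unemployment rate ≈ 9.57%.

Initially, labor force = 1,885.32 + 88.27 = 1,973.59 thousand, so u = 88.27/1,973.59 = 4.47%.
After the first change, unemployed falls and employed rises by 36.22; labor force unchanged → E = 1,921.54, U = 52.05, labor force = 1,973.59 thousand.
After the second change, unemployed and labor force both rise by 151.23 → E = 1,921.54, U = 203.28, labor force = 2,124.82 thousand.
New unemployment rate = 203.28 / 2,124.82 = 9.57%.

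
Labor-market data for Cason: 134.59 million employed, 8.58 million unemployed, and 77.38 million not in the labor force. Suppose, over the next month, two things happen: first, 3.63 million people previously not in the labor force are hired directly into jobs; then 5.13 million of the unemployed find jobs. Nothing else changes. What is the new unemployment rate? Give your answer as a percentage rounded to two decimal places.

New unemployment rate ≈ 2.35%.

Initially, labor force = 134.59 + 8.58 = 143.17 million, so u = 8.58/143.17 = 5.99%.
After the first change, employed and labor force both rise by 3.63; unemployed unchanged → E = 138.22, U = 8.58, labor force = 146.80 million.
After the second change, unemployed falls and employed rises by 5.13; labor force unchanged → E = 143.35, U = 3.45, labor force = 146.80 million.
New unemployment rate = 3.45 / 146.80 = 2.35%.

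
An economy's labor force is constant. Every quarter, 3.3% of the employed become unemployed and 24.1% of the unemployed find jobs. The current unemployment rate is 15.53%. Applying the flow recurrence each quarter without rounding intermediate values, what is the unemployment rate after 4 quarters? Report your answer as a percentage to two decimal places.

Unemployment rate after four quarters ≈ 13.01%.

With a fixed labor force, u_{t+1} = u_t + s·(1−u_t) − f·u_t = u_t·(1−s−f) + s.
Here 1−s−f = 0.726 and s = 0.033.
u_1 = 0.155300 × 0.726 + 0.033 = 0.145748.
u_2 = 0.145748 × 0.726 + 0.033 = 0.138813.
u_3 = 0.138813 × 0.726 + 0.033 = 0.133778.
u_4 = 0.133778 × 0.726 + 0.033 = 0.130123.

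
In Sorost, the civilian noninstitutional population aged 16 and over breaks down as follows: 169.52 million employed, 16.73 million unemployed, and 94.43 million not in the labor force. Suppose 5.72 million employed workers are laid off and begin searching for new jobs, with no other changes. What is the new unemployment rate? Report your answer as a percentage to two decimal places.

Initially, labor force = 169.52 + 16.73 = 186.25 million, so u = 16.73/186.25 = 8.98%.
After the change, employed falls and unemployed rises by 5.72; labor force unchanged → E = 163.80, U = 22.45, labor force = 186.25 million.
New unemployment rate = 22.45 / 186.25 = 12.05%.

New unemployment rate ≈ 12.05%.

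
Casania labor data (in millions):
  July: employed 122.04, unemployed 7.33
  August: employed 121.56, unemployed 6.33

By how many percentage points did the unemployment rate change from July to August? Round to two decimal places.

The unemployment rate changed by −0.72 percentage points.

July: labor force = 122.04 + 7.33 = 129.37; u = 7.33/129.37 = 5.67%.
August: labor force = 121.56 + 6.33 = 127.89; u = 6.33/127.89 = 4.95%.
Change = 4.95% − 5.67% = −0.72 pp.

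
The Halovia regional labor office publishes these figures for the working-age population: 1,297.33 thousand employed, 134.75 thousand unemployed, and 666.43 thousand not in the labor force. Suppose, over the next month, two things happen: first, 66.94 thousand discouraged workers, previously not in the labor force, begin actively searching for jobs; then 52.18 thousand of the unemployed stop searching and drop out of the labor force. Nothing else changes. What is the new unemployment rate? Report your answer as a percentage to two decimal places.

Initially, labor force = 1,297.33 + 134.75 = 1,432.08 thousand, so u = 134.75/1,432.08 = 9.41%.
After the first change, unemployed and labor force both rise by 66.94 → E = 1,297.33, U = 201.69, labor force = 1,499.02 thousand.
After the second change, unemployed and labor force both fall by 52.18 → E = 1,297.33, U = 149.51, labor force = 1,446.84 thousand.
New unemployment rate = 149.51 / 1,446.84 = 10.33%.

New unemployment rate ≈ 10.33%.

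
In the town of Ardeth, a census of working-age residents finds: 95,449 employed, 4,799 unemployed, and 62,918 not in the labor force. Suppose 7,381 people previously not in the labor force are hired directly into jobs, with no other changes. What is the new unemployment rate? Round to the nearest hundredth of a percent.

Initially, labor force = 95,449 + 4,799 = 100,248, so u = 4,799/100,248 = 4.79%.
After the change, employed and labor force both rise by 7,381; unemployed unchanged → E = 102,830, U = 4,799, labor force = 107,629.
New unemployment rate = 4,799 / 107,629 = 4.46%.

New unemployment rate ≈ 4.46%.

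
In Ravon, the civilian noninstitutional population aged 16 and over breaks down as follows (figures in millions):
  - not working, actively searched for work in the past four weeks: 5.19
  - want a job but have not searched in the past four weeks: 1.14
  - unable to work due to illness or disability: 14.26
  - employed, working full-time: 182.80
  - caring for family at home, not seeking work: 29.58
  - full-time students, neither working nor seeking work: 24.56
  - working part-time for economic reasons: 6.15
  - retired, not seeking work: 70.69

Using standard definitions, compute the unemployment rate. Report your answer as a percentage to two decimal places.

Unemployment rate ≈ 2.67%.

Employed = 182.80 + 6.15 = 188.95 million (anyone who worked, including part-time for economic reasons, counts as employed).
Unemployed = 5.19 million.
Labor force = 188.95 + 5.19 = 194.14 million.
Unemployment rate = 5.19 / 194.14 = 2.67%.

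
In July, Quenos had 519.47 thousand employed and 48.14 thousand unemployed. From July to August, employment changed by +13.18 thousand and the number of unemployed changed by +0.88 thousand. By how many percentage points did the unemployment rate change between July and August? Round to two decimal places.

July: labor force = 519.47 + 48.14 = 567.61; u = 48.14/567.61 = 8.48%.
August: labor force = 532.65 + 49.02 = 581.67; u = 49.02/581.67 = 8.43%.
Change = 8.43% − 8.48% = −0.05 pp.

The unemployment rate changed by −0.05 percentage points.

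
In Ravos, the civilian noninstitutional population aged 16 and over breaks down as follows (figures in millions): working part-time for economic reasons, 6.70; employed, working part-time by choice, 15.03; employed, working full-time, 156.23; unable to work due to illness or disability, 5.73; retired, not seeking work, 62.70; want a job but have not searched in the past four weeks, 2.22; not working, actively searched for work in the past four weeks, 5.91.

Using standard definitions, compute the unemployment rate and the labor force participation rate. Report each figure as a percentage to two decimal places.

Unemployment rate ≈ 3.21%; labor force participation rate ≈ 72.24%.

Employed = 6.70 + 15.03 + 156.23 = 177.96 million (anyone who worked, including part-time for economic reasons, counts as employed).
Unemployed = 5.91 million.
Labor force = 177.96 + 5.91 = 183.87 million.
Not in labor force = 5.73 + 62.70 + 2.22 = 70.65 million (those not working and not actively searching are outside the labor force — including those who want a job but have given up searching).
Civilian working-age population = 183.87 + 70.65 = 254.52 million.
Unemployment rate = 5.91 / 183.87 = 3.21%.
Labor force participation rate = 183.87 / 254.52 = 72.24%.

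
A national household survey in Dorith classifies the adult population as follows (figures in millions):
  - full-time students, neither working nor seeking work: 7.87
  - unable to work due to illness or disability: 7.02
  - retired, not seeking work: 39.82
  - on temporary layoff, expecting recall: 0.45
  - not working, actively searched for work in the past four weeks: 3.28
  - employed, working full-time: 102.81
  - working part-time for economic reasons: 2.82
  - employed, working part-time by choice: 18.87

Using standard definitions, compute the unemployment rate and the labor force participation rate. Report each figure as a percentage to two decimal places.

Employed = 102.81 + 2.82 + 18.87 = 124.50 million (anyone who worked, including part-time for economic reasons, counts as employed).
Unemployed = 0.45 + 3.28 = 3.73 million (jobless and actively searching, or on temporary layoff).
Labor force = 124.50 + 3.73 = 128.23 million.
Not in labor force = 7.87 + 7.02 + 39.82 = 54.71 million (those not working and not actively searching are outside the labor force).
Civilian working-age population = 128.23 + 54.71 = 182.94 million.
Unemployment rate = 3.73 / 128.23 = 2.91%.
Labor force participation rate = 128.23 / 182.94 = 70.09%.

Unemployment rate ≈ 2.91%; labor force participation rate ≈ 70.09%.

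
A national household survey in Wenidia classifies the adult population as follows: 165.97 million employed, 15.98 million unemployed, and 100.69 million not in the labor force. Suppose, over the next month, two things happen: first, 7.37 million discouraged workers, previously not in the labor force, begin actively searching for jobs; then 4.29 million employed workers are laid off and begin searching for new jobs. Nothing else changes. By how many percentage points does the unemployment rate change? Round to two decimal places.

Initially, labor force = 165.97 + 15.98 = 181.95 million, so u = 15.98/181.95 = 8.78%.
After the first change, unemployed and labor force both rise by 7.37 → E = 165.97, U = 23.35, labor force = 189.32 million.
After the second change, employed falls and unemployed rises by 4.29; labor force unchanged → E = 161.68, U = 27.64, labor force = 189.32 million.
New unemployment rate = 27.64 / 189.32 = 14.60%.
Change = 14.60% − 8.78% = +5.82 percentage points.

The unemployment rate changes by +5.82 percentage points.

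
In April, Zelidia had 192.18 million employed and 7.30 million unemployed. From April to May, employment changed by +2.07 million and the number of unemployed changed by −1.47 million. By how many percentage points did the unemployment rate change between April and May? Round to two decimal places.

April: labor force = 192.18 + 7.30 = 199.48; u = 7.30/199.48 = 3.66%.
May: labor force = 194.25 + 5.83 = 200.08; u = 5.83/200.08 = 2.91%.
Change = 2.91% − 3.66% = −0.75 pp.

The unemployment rate changed by −0.75 percentage points.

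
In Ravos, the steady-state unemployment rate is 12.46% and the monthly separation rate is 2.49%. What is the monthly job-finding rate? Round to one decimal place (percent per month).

Job-finding rate ≈ 17.5% per month.

From u* = s/(s+f): f = s·(1−u)/u.
f = 2.49 × (1 − 0.1246) / 0.1246 = 2.1797 / 0.1246 ≈ 17.5% per month.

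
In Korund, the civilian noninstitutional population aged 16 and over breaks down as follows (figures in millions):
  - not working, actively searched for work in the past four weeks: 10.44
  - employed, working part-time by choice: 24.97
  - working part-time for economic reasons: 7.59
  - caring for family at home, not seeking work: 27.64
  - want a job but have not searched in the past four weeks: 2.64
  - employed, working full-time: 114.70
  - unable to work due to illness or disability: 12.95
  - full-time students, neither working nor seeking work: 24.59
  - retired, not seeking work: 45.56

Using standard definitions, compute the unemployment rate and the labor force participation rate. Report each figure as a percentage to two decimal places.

Unemployment rate ≈ 6.62%; labor force participation rate ≈ 58.17%.

Employed = 24.97 + 7.59 + 114.70 = 147.26 million (anyone who worked, including part-time for economic reasons, counts as employed).
Unemployed = 10.44 million.
Labor force = 147.26 + 10.44 = 157.70 million.
Not in labor force = 27.64 + 2.64 + 12.95 + 24.59 + 45.56 = 113.38 million (those not working and not actively searching are outside the labor force — including those who want a job but have given up searching).
Civilian working-age population = 157.70 + 113.38 = 271.08 million.
Unemployment rate = 10.44 / 157.70 = 6.62%.
Labor force participation rate = 157.70 / 271.08 = 58.17%.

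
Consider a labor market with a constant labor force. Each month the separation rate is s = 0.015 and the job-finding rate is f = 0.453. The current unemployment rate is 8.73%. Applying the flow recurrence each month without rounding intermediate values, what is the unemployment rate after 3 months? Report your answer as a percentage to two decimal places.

Unemployment rate after three months ≈ 4.04%.

With a fixed labor force, u_{t+1} = u_t + s·(1−u_t) − f·u_t = u_t·(1−s−f) + s.
Here 1−s−f = 0.532 and s = 0.015.
u_1 = 0.087300 × 0.532 + 0.015 = 0.061444.
u_2 = 0.061444 × 0.532 + 0.015 = 0.047688.
u_3 = 0.047688 × 0.532 + 0.015 = 0.040370.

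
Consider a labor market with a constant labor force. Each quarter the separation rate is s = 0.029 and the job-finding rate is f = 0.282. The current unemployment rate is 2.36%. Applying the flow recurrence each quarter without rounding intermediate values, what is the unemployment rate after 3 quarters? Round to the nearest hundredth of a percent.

With a fixed labor force, u_{t+1} = u_t + s·(1−u_t) − f·u_t = u_t·(1−s−f) + s.
Here 1−s−f = 0.689 and s = 0.029.
u_1 = 0.023600 × 0.689 + 0.029 = 0.045260.
u_2 = 0.045260 × 0.689 + 0.029 = 0.060184.
u_3 = 0.060184 × 0.689 + 0.029 = 0.070467.

Unemployment rate after three quarters ≈ 7.05%.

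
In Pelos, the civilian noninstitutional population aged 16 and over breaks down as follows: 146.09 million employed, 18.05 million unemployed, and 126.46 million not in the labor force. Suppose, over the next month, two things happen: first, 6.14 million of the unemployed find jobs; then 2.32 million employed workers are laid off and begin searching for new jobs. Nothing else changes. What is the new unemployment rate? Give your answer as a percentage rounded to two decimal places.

New unemployment rate ≈ 8.67%.

Initially, labor force = 146.09 + 18.05 = 164.14 million, so u = 18.05/164.14 = 11.00%.
After the first change, unemployed falls and employed rises by 6.14; labor force unchanged → E = 152.23, U = 11.91, labor force = 164.14 million.
After the second change, employed falls and unemployed rises by 2.32; labor force unchanged → E = 149.91, U = 14.23, labor force = 164.14 million.
New unemployment rate = 14.23 / 164.14 = 8.67%.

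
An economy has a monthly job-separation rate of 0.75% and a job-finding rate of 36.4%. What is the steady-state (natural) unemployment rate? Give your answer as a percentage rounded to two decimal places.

At steady state the flows balance: s·E = f·U, so U/(E+U) = s/(s+f).
u* = 0.75 / (0.75 + 36.4) = 0.75 / 37.15 = 2.02%.

Steady-state unemployment rate ≈ 2.02%.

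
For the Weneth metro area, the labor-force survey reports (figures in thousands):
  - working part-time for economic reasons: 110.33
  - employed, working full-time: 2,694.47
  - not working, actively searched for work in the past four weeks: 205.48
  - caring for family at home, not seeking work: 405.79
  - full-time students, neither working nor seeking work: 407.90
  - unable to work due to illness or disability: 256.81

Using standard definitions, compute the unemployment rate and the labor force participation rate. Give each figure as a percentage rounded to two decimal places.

Unemployment rate ≈ 6.83%; labor force participation rate ≈ 73.77%.

Employed = 110.33 + 2,694.47 = 2,804.80 thousand (anyone who worked, including part-time for economic reasons, counts as employed).
Unemployed = 205.48 thousand.
Labor force = 2,804.80 + 205.48 = 3,010.28 thousand.
Not in labor force = 405.79 + 407.90 + 256.81 = 1,070.50 thousand (those not working and not actively searching are outside the labor force).
Civilian working-age population = 3,010.28 + 1,070.50 = 4,080.78 thousand.
Unemployment rate = 205.48 / 3,010.28 = 6.83%.
Labor force participation rate = 3,010.28 / 4,080.78 = 73.77%.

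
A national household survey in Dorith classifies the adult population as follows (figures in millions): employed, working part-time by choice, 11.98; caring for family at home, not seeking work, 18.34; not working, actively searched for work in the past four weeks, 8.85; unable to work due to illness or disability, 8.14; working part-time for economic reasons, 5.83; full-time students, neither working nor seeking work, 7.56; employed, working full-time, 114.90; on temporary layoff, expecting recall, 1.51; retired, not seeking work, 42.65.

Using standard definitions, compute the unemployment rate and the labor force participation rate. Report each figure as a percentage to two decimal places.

Employed = 11.98 + 5.83 + 114.90 = 132.71 million (anyone who worked, including part-time for economic reasons, counts as employed).
Unemployed = 8.85 + 1.51 = 10.36 million (jobless and actively searching, or on temporary layoff).
Labor force = 132.71 + 10.36 = 143.07 million.
Not in labor force = 18.34 + 8.14 + 7.56 + 42.65 = 76.69 million (those not working and not actively searching are outside the labor force).
Civilian working-age population = 143.07 + 76.69 = 219.76 million.
Unemployment rate = 10.36 / 143.07 = 7.24%.
Labor force participation rate = 143.07 / 219.76 = 65.10%.

Unemployment rate ≈ 7.24%; labor force participation rate ≈ 65.10%.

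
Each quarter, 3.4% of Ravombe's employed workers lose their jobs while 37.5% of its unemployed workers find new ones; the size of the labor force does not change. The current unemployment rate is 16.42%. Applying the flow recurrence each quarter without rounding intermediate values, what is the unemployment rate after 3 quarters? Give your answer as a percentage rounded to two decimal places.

Unemployment rate after three quarters ≈ 9.99%.

With a fixed labor force, u_{t+1} = u_t + s·(1−u_t) − f·u_t = u_t·(1−s−f) + s.
Here 1−s−f = 0.591 and s = 0.034.
u_1 = 0.164200 × 0.591 + 0.034 = 0.131042.
u_2 = 0.131042 × 0.591 + 0.034 = 0.111446.
u_3 = 0.111446 × 0.591 + 0.034 = 0.099865.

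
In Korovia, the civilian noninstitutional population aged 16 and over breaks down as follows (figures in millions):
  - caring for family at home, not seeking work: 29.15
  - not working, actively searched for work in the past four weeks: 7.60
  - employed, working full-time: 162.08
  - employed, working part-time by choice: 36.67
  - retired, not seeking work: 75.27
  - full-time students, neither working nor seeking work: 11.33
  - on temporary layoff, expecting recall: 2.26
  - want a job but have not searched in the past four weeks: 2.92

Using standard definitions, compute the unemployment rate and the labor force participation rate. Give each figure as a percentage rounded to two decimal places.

Unemployment rate ≈ 4.73%; labor force participation rate ≈ 63.74%.

Employed = 162.08 + 36.67 = 198.75 million.
Unemployed = 7.60 + 2.26 = 9.86 million (jobless and actively searching, or on temporary layoff).
Labor force = 198.75 + 9.86 = 208.61 million.
Not in labor force = 29.15 + 75.27 + 11.33 + 2.92 = 118.67 million (those not working and not actively searching are outside the labor force — including those who want a job but have given up searching).
Civilian working-age population = 208.61 + 118.67 = 327.28 million.
Unemployment rate = 9.86 / 208.61 = 4.73%.
Labor force participation rate = 208.61 / 327.28 = 63.74%.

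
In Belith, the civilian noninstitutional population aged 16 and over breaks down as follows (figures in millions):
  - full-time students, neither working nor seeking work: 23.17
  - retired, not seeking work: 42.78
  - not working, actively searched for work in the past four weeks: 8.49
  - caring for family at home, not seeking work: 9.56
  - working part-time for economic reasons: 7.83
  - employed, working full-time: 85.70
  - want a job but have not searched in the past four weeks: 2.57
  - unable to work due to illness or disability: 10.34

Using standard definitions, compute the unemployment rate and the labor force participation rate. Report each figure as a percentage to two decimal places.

Unemployment rate ≈ 8.32%; labor force participation rate ≈ 53.57%.

Employed = 7.83 + 85.70 = 93.53 million (anyone who worked, including part-time for economic reasons, counts as employed).
Unemployed = 8.49 million.
Labor force = 93.53 + 8.49 = 102.02 million.
Not in labor force = 23.17 + 42.78 + 9.56 + 2.57 + 10.34 = 88.42 million (those not working and not actively searching are outside the labor force — including those who want a job but have given up searching).
Civilian working-age population = 102.02 + 88.42 = 190.44 million.
Unemployment rate = 8.49 / 102.02 = 8.32%.
Labor force participation rate = 102.02 / 190.44 = 53.57%.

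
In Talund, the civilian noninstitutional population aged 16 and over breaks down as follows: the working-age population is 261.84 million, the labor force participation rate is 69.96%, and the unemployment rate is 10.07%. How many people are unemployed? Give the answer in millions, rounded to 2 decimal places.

About 18.45 million are unemployed.

Labor force = 0.6996 × 261.84 = 183.18 million.
Unemployed = 0.1007 × 183.18 ≈ 18.45 million.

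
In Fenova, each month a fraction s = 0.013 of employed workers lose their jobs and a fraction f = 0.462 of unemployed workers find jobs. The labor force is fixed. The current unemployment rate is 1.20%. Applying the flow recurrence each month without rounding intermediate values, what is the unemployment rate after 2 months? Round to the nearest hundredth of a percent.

Unemployment rate after two months ≈ 2.31%.

With a fixed labor force, u_{t+1} = u_t + s·(1−u_t) − f·u_t = u_t·(1−s−f) + s.
Here 1−s−f = 0.525 and s = 0.013.
u_1 = 0.012000 × 0.525 + 0.013 = 0.019300.
u_2 = 0.019300 × 0.525 + 0.013 = 0.023133.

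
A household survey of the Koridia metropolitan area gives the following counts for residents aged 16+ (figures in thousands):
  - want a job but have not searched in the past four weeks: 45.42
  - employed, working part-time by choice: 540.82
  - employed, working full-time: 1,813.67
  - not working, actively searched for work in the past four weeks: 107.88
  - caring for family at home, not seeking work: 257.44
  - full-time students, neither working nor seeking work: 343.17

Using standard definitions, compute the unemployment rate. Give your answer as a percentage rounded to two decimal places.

Unemployment rate ≈ 4.38%.

Employed = 540.82 + 1,813.67 = 2,354.49 thousand.
Unemployed = 107.88 thousand.
Labor force = 2,354.49 + 107.88 = 2,462.37 thousand.
Unemployment rate = 107.88 / 2,462.37 = 4.38%.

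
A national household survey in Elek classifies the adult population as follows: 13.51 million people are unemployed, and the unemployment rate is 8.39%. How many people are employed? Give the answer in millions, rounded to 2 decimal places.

Labor force = U / u = 13.51 / 0.0839 ≈ 161.03 million.
Employed = labor force − unemployed = 161.03 − 13.51 = 147.52 million.

About 147.52 million are employed.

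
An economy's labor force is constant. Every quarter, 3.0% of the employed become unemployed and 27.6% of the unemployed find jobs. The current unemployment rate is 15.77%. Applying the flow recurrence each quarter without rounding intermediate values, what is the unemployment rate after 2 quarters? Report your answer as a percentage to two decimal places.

Unemployment rate after two quarters ≈ 12.68%.

With a fixed labor force, u_{t+1} = u_t + s·(1−u_t) − f·u_t = u_t·(1−s−f) + s.
Here 1−s−f = 0.694 and s = 0.030.
u_1 = 0.157700 × 0.694 + 0.030 = 0.139444.
u_2 = 0.139444 × 0.694 + 0.030 = 0.126774.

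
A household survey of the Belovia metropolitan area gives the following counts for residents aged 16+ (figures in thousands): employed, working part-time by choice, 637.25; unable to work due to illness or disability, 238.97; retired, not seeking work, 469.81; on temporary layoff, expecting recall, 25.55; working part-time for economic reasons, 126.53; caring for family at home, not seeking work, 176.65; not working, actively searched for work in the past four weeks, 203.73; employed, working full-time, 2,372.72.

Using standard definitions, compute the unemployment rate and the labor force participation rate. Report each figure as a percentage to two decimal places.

Employed = 637.25 + 126.53 + 2,372.72 = 3,136.50 thousand (anyone who worked, including part-time for economic reasons, counts as employed).
Unemployed = 25.55 + 203.73 = 229.28 thousand (jobless and actively searching, or on temporary layoff).
Labor force = 3,136.50 + 229.28 = 3,365.78 thousand.
Not in labor force = 238.97 + 469.81 + 176.65 = 885.43 thousand (those not working and not actively searching are outside the labor force).
Civilian working-age population = 3,365.78 + 885.43 = 4,251.21 thousand.
Unemployment rate = 229.28 / 3,365.78 = 6.81%.
Labor force participation rate = 3,365.78 / 4,251.21 = 79.17%.

Unemployment rate ≈ 6.81%; labor force participation rate ≈ 79.17%.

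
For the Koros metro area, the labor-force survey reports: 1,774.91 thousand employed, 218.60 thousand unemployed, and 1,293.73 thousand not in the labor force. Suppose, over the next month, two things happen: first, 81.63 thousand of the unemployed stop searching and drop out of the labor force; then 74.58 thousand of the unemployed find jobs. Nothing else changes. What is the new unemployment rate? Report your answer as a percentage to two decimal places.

Initially, labor force = 1,774.91 + 218.60 = 1,993.51 thousand, so u = 218.60/1,993.51 = 10.97%.
After the first change, unemployed and labor force both fall by 81.63 → E = 1,774.91, U = 136.97, labor force = 1,911.88 thousand.
After the second change, unemployed falls and employed rises by 74.58; labor force unchanged → E = 1,849.49, U = 62.39, labor force = 1,911.88 thousand.
New unemployment rate = 62.39 / 1,911.88 = 3.26%.

New unemployment rate ≈ 3.26%.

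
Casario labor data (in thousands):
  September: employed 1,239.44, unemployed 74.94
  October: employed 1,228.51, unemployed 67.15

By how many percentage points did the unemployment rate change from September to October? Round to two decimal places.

September: labor force = 1,239.44 + 74.94 = 1,314.38; u = 74.94/1,314.38 = 5.70%.
October: labor force = 1,228.51 + 67.15 = 1,295.66; u = 67.15/1,295.66 = 5.18%.
Change = 5.18% − 5.70% = −0.52 pp.

The unemployment rate changed by −0.52 percentage points.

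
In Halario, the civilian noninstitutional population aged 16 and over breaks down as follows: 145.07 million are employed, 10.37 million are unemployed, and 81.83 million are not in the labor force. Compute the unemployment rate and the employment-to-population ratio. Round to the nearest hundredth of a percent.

Labor force = employed + unemployed = 145.07 + 10.37 = 155.44 million.
Working-age population = 155.44 + 81.83 = 237.27 million.
Unemployment rate = 10.37 / 155.44 = 6.67%.
Employment-population ratio = 145.07 / 237.27 = 61.14%.

Unemployment rate ≈ 6.67%; employment-population ratio ≈ 61.14%.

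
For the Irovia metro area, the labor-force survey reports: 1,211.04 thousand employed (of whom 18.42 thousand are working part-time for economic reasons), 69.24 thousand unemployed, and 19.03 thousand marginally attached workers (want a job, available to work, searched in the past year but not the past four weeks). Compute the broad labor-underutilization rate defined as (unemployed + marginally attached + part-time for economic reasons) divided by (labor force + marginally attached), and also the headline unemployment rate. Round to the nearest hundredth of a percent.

Broad underutilization rate ≈ 8.21%; headline unemployment rate ≈ 5.41%.

Labor force = 1,211.04 + 69.24 = 1,280.28 thousand.
Numerator = 69.24 + 19.03 + 18.42 = 106.69 thousand.
Denominator = 1,280.28 + 19.03 = 1,299.31 thousand.
Broad rate = 106.69 / 1,299.31 = 8.21%.
Headline unemployment rate = 69.24 / 1,280.28 = 5.41%.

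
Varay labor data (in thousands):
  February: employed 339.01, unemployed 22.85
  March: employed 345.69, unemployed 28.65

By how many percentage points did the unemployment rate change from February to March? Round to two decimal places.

February: labor force = 339.01 + 22.85 = 361.86; u = 22.85/361.86 = 6.31%.
March: labor force = 345.69 + 28.65 = 374.34; u = 28.65/374.34 = 7.65%.
Change = 7.65% − 6.31% = +1.34 pp.

The unemployment rate changed by +1.34 percentage points.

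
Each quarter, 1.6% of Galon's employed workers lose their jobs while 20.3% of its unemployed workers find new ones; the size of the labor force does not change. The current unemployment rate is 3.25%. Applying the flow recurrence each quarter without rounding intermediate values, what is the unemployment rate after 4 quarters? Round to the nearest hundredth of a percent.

With a fixed labor force, u_{t+1} = u_t + s·(1−u_t) − f·u_t = u_t·(1−s−f) + s.
Here 1−s−f = 0.781 and s = 0.016.
u_1 = 0.032500 × 0.781 + 0.016 = 0.041383.
u_2 = 0.041383 × 0.781 + 0.016 = 0.048320.
u_3 = 0.048320 × 0.781 + 0.016 = 0.053738.
u_4 = 0.053738 × 0.781 + 0.016 = 0.057969.

Unemployment rate after four quarters ≈ 5.80%.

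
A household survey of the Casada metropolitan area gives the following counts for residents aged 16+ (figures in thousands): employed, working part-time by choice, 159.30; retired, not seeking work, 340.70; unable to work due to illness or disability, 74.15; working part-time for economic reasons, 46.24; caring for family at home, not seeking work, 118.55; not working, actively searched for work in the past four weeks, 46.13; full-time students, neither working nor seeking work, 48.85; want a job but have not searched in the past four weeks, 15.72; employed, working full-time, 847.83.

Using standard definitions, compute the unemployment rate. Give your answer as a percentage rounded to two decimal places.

Employed = 159.30 + 46.24 + 847.83 = 1,053.37 thousand (anyone who worked, including part-time for economic reasons, counts as employed).
Unemployed = 46.13 thousand.
Labor force = 1,053.37 + 46.13 = 1,099.50 thousand.
Unemployment rate = 46.13 / 1,099.50 = 4.20%.

Unemployment rate ≈ 4.20%.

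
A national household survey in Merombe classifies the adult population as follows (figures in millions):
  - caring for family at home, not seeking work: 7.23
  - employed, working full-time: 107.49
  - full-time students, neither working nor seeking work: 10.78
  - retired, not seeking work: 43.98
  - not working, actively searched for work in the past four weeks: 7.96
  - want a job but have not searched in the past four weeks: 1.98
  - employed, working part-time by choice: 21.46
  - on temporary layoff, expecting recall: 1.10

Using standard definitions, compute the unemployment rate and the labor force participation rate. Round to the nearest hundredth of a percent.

Employed = 107.49 + 21.46 = 128.95 million.
Unemployed = 7.96 + 1.10 = 9.06 million (jobless and actively searching, or on temporary layoff).
Labor force = 128.95 + 9.06 = 138.01 million.
Not in labor force = 7.23 + 10.78 + 43.98 + 1.98 = 63.97 million (those not working and not actively searching are outside the labor force — including those who want a job but have given up searching).
Civilian working-age population = 138.01 + 63.97 = 201.98 million.
Unemployment rate = 9.06 / 138.01 = 6.56%.
Labor force participation rate = 138.01 / 201.98 = 68.33%.

Unemployment rate ≈ 6.56%; labor force participation rate ≈ 68.33%.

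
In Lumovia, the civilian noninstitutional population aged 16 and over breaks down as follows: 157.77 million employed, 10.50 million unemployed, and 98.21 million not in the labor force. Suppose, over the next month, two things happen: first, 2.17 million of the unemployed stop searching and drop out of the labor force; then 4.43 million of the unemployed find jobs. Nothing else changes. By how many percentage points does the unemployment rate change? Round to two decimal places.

The unemployment rate changes by −3.89 percentage points.

Initially, labor force = 157.77 + 10.50 = 168.27 million, so u = 10.50/168.27 = 6.24%.
After the first change, unemployed and labor force both fall by 2.17 → E = 157.77, U = 8.33, labor force = 166.10 million.
After the second change, unemployed falls and employed rises by 4.43; labor force unchanged → E = 162.20, U = 3.90, labor force = 166.10 million.
New unemployment rate = 3.90 / 166.10 = 2.35%.
Change = 2.35% − 6.24% = −3.89 percentage points.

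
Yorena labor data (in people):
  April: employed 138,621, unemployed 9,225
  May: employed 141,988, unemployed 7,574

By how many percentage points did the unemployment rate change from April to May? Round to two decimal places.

The unemployment rate changed by −1.18 percentage points.

April: labor force = 138,621 + 9,225 = 147,846; u = 9,225/147,846 = 6.24%.
May: labor force = 141,988 + 7,574 = 149,562; u = 7,574/149,562 = 5.06%.
Change = 5.06% − 6.24% = −1.18 pp.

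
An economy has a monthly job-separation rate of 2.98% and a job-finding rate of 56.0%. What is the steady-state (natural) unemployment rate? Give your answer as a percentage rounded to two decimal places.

Steady-state unemployment rate ≈ 5.05%.

At steady state the flows balance: s·E = f·U, so U/(E+U) = s/(s+f).
u* = 2.98 / (2.98 + 56.0) = 2.98 / 58.98 = 5.05%.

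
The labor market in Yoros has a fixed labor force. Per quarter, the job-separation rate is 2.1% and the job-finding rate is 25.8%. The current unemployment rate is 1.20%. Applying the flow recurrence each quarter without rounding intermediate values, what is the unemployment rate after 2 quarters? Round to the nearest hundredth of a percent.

Unemployment rate after two quarters ≈ 4.24%.

With a fixed labor force, u_{t+1} = u_t + s·(1−u_t) − f·u_t = u_t·(1−s−f) + s.
Here 1−s−f = 0.721 and s = 0.021.
u_1 = 0.012000 × 0.721 + 0.021 = 0.029652.
u_2 = 0.029652 × 0.721 + 0.021 = 0.042379.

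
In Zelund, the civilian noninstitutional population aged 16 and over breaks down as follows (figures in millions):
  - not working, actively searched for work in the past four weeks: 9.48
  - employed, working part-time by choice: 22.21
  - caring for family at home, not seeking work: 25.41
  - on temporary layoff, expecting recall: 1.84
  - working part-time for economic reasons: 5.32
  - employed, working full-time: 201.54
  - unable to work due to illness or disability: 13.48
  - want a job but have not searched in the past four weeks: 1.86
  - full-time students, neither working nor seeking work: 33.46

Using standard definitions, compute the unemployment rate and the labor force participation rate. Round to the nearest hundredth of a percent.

Employed = 22.21 + 5.32 + 201.54 = 229.07 million (anyone who worked, including part-time for economic reasons, counts as employed).
Unemployed = 9.48 + 1.84 = 11.32 million (jobless and actively searching, or on temporary layoff).
Labor force = 229.07 + 11.32 = 240.39 million.
Not in labor force = 25.41 + 13.48 + 1.86 + 33.46 = 74.21 million (those not working and not actively searching are outside the labor force — including those who want a job but have given up searching).
Civilian working-age population = 240.39 + 74.21 = 314.60 million.
Unemployment rate = 11.32 / 240.39 = 4.71%.
Labor force participation rate = 240.39 / 314.60 = 76.41%.

Unemployment rate ≈ 4.71%; labor force participation rate ≈ 76.41%.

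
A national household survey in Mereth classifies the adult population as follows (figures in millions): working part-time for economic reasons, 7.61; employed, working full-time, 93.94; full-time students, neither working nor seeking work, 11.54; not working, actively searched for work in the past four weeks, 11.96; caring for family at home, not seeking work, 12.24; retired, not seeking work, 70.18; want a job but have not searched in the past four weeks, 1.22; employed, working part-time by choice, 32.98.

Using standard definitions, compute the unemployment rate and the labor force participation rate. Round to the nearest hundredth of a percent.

Unemployment rate ≈ 8.16%; labor force participation rate ≈ 60.62%.

Employed = 7.61 + 93.94 + 32.98 = 134.53 million (anyone who worked, including part-time for economic reasons, counts as employed).
Unemployed = 11.96 million.
Labor force = 134.53 + 11.96 = 146.49 million.
Not in labor force = 11.54 + 12.24 + 70.18 + 1.22 = 95.18 million (those not working and not actively searching are outside the labor force — including those who want a job but have given up searching).
Civilian working-age population = 146.49 + 95.18 = 241.67 million.
Unemployment rate = 11.96 / 146.49 = 8.16%.
Labor force participation rate = 146.49 / 241.67 = 60.62%.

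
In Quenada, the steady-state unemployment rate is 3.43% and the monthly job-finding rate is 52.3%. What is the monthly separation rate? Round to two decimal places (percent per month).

Separation rate ≈ 1.86% per month.

From u* = s/(s+f): s = u·f/(1−u).
s = 0.0343 × 52.3 / (1 − 0.0343) = 1.7939 / 0.9657 ≈ 1.86% per month.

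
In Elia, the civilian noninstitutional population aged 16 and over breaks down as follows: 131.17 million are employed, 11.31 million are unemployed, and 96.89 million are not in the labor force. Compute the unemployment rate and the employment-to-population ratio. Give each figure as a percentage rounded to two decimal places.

Labor force = employed + unemployed = 131.17 + 11.31 = 142.48 million.
Working-age population = 142.48 + 96.89 = 239.37 million.
Unemployment rate = 11.31 / 142.48 = 7.94%.
Employment-population ratio = 131.17 / 239.37 = 54.80%.

Unemployment rate ≈ 7.94%; employment-population ratio ≈ 54.80%.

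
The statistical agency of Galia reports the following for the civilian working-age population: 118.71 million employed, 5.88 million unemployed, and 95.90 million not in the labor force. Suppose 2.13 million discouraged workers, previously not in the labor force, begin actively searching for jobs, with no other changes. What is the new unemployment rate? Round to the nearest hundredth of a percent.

New unemployment rate ≈ 6.32%.

Initially, labor force = 118.71 + 5.88 = 124.59 million, so u = 5.88/124.59 = 4.72%.
After the change, unemployed and labor force both rise by 2.13 → E = 118.71, U = 8.01, labor force = 126.72 million.
New unemployment rate = 8.01 / 126.72 = 6.32%.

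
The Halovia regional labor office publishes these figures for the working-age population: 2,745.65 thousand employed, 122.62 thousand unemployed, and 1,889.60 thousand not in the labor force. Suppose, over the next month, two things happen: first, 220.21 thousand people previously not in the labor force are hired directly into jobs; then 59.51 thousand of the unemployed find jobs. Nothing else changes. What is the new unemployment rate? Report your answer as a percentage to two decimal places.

Initially, labor force = 2,745.65 + 122.62 = 2,868.27 thousand, so u = 122.62/2,868.27 = 4.28%.
After the first change, employed and labor force both rise by 220.21; unemployed unchanged → E = 2,965.86, U = 122.62, labor force = 3,088.48 thousand.
After the second change, unemployed falls and employed rises by 59.51; labor force unchanged → E = 3,025.37, U = 63.11, labor force = 3,088.48 thousand.
New unemployment rate = 63.11 / 3,088.48 = 2.04%.

New unemployment rate ≈ 2.04%.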